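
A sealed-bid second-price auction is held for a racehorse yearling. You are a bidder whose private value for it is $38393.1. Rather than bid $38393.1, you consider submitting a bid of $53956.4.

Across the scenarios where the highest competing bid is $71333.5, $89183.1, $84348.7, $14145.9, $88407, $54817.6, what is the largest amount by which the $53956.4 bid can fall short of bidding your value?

$0

$71333.5: same outcome either way → loss $0.
$89183.1: same outcome either way → loss $0.
$84348.7: same outcome either way → loss $0.
$14145.9: same outcome either way → loss $0.
$88407: same outcome either way → loss $0.
$54817.6: same outcome either way → loss $0.
Maximum loss: $0.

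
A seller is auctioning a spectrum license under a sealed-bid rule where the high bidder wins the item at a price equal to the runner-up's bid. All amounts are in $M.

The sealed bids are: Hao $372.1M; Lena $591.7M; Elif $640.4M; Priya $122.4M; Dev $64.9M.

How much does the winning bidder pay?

$591.7M

Highest bid: Elif at $640.4M, so Elif wins.
Second-highest bid: Lena at $591.7M — that is the price the winner pays.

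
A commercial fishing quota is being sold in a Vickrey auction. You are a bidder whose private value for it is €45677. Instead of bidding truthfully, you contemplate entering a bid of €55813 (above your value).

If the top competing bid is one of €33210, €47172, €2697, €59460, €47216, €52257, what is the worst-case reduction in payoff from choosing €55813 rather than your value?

€33210: same outcome either way → loss €0.
€47172: truthful gives €0, deviation gives −€1495 → loss €1495.
€2697: same outcome either way → loss €0.
€59460: same outcome either way → loss €0.
€47216: truthful gives €0, deviation gives −€1539 → loss €1539.
€52257: truthful gives €0, deviation gives −€6580 → loss €6580.
Maximum loss: €6580.

€6580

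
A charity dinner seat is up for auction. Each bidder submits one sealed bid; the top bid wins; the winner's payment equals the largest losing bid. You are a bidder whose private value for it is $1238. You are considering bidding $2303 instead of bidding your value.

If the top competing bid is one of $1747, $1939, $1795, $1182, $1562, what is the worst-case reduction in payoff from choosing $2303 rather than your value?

$701

$1747: truthful gives $0, deviation gives −$509 → loss $509.
$1939: truthful gives $0, deviation gives −$701 → loss $701.
$1795: truthful gives $0, deviation gives −$557 → loss $557.
$1182: same outcome either way → loss $0.
$1562: truthful gives $0, deviation gives −$324 → loss $324.
Maximum loss: $701.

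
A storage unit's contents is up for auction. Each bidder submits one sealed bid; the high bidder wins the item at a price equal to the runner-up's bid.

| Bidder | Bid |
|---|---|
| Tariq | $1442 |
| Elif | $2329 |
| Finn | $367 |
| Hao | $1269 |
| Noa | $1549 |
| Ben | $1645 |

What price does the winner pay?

Highest bid: Elif at $2329, so Elif wins.
Second-highest bid: Ben at $1645 — that is the price the winner pays.

$1645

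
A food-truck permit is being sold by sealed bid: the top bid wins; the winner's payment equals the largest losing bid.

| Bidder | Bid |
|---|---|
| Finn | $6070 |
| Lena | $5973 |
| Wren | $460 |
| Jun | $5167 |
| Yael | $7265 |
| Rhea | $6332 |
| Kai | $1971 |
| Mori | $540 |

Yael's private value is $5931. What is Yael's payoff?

−$401

Highest bid: Yael at $7265, so Yael wins.
Second-highest bid: Rhea at $6332 — that is the price the winner pays.
Yael's payoff = value − price = $5931 − $6332 = −$401.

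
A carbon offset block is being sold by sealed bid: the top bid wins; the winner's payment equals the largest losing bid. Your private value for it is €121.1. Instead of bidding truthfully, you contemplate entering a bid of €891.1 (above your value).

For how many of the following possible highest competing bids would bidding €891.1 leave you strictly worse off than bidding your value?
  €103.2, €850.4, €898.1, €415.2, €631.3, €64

The deviation hurts exactly when the highest competing bid lies strictly between €121.1 and €891.1 — overbidding then wins at a price above your value.
€103.2: below both → same outcome either way.
€850.4: inside the interval → strictly worse (loss €729.3).
€898.1: above both → same outcome either way.
€415.2: inside the interval → strictly worse (loss €294.1).
€631.3: inside the interval → strictly worse (loss €510.2).
€64: below both → same outcome either way.
Count: 3.

3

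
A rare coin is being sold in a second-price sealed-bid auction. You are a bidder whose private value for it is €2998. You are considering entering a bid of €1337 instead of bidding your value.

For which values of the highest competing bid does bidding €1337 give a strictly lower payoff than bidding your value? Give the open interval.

If the competing bid is below €1337, both bids win at the same price — no difference.
If it is above €2998, both bids lose — no difference.
If it lies strictly between €1337 and €2998, bidding your value wins at a price below your value (positive payoff) while bidding €1337 loses (payoff 0).
So the deviation strictly hurts on the open interval (€1337, €2998).
Because the price is fixed by the runner-up's bid, deviating from your value can only change a good outcome into a bad one — never the reverse.

(€1337, €2998)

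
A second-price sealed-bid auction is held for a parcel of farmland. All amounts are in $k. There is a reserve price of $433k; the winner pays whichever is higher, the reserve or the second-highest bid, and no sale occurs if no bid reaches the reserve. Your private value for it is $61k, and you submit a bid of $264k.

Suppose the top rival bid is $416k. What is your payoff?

Your bid $264k is below the highest competing bid $416k, so you lose. Payoff $0k.

$0k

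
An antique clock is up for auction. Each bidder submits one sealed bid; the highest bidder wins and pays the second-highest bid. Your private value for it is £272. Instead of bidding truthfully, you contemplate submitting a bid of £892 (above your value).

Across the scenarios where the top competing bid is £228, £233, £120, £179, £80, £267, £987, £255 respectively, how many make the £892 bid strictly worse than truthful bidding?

The deviation hurts exactly when the highest competing bid lies strictly between £272 and £892 — overbidding then wins at a price above your value.
£228: below both → same outcome either way.
£233: below both → same outcome either way.
£120: below both → same outcome either way.
£179: below both → same outcome either way.
£80: below both → same outcome either way.
£267: below both → same outcome either way.
£987: above both → same outcome either way.
£255: below both → same outcome either way.
Count: 0.

0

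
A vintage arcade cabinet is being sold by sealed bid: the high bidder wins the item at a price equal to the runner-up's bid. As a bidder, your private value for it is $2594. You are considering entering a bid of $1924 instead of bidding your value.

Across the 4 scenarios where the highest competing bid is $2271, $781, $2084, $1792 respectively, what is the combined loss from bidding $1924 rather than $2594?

$833

The deviation costs you only when the competing bid falls strictly between $1924 and $2594; elsewhere both bids give the same outcome.
$2271: truthful payoff $323, deviation payoff $0 → loss $323.
$781: outcomes coincide → loss $0.
$2084: truthful payoff $510, deviation payoff $0 → loss $510.
$1792: outcomes coincide → loss $0.
Total loss = $323 + $510 = $833.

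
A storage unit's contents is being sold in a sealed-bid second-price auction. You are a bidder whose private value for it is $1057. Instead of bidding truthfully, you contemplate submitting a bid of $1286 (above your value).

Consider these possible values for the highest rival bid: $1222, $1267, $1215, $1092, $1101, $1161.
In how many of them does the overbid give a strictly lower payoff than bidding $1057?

The deviation hurts exactly when the highest competing bid lies strictly between $1057 and $1286 — overbidding then wins at a price above your value.
$1222: inside the interval → strictly worse (loss $165).
$1267: inside the interval → strictly worse (loss $210).
$1215: inside the interval → strictly worse (loss $158).
$1092: inside the interval → strictly worse (loss $35).
$1101: inside the interval → strictly worse (loss $44).
$1161: inside the interval → strictly worse (loss $104).
Count: 6.

6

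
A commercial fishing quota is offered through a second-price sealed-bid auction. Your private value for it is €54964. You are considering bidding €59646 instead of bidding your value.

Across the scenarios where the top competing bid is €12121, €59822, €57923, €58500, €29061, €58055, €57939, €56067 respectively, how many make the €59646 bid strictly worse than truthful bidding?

5

The deviation hurts exactly when the highest competing bid lies strictly between €54964 and €59646 — overbidding then wins at a price above your value.
€12121: below both → same outcome either way.
€59822: above both → same outcome either way.
€57923: inside the interval → strictly worse (loss €2959).
€58500: inside the interval → strictly worse (loss €3536).
€29061: below both → same outcome either way.
€58055: inside the interval → strictly worse (loss €3091).
€57939: inside the interval → strictly worse (loss €2975).
€56067: inside the interval → strictly worse (loss €1103).
Count: 5.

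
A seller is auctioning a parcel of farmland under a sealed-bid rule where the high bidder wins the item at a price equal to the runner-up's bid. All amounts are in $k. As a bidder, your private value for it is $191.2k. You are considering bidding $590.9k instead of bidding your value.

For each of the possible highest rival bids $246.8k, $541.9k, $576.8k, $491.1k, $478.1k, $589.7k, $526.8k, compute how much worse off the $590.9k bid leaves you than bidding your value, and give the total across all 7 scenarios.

The deviation costs you only when the competing bid falls strictly between $191.2k and $590.9k; elsewhere both bids give the same outcome.
$246.8k: truthful payoff $0k, deviation payoff −$55.6k → loss $55.6k.
$541.9k: truthful payoff $0k, deviation payoff −$350.7k → loss $350.7k.
$576.8k: truthful payoff $0k, deviation payoff −$385.6k → loss $385.6k.
$491.1k: truthful payoff $0k, deviation payoff −$299.9k → loss $299.9k.
$478.1k: truthful payoff $0k, deviation payoff −$286.9k → loss $286.9k.
$589.7k: truthful payoff $0k, deviation payoff −$398.5k → loss $398.5k.
$526.8k: truthful payoff $0k, deviation payoff −$335.6k → loss $335.6k.
Total loss = $55.6k + $350.7k + $385.6k + $299.9k + $286.9k + $398.5k + $335.6k = $2112.8k.
Because the price is fixed by the runner-up's bid, deviating from your value can only change a good outcome into a bad one — never the reverse.

$2112.8k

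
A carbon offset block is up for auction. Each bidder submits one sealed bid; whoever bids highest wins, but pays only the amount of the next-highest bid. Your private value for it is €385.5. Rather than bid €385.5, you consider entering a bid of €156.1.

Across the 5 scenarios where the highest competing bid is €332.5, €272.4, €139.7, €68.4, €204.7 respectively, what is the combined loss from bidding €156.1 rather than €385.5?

The deviation costs you only when the competing bid falls strictly between €156.1 and €385.5; elsewhere both bids give the same outcome.
€332.5: truthful payoff €53, deviation payoff €0 → loss €53.
€272.4: truthful payoff €113.1, deviation payoff €0 → loss €113.1.
€139.7: outcomes coincide → loss €0.
€68.4: outcomes coincide → loss €0.
€204.7: truthful payoff €180.8, deviation payoff €0 → loss €180.8.
Total loss = €53 + €113.1 + €180.8 = €346.9.
Because the price is fixed by the runner-up's bid, deviating from your value can only change a good outcome into a bad one — never the reverse.

€346.9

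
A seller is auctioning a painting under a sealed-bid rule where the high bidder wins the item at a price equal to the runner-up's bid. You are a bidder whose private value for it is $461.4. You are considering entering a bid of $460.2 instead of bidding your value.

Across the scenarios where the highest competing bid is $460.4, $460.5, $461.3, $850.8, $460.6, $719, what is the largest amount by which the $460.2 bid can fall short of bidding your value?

$460.4: truthful gives $1, deviation gives $0 → loss $1.
$460.5: truthful gives $0.9, deviation gives $0 → loss $0.9.
$461.3: truthful gives $0.1, deviation gives $0 → loss $0.1.
$850.8: same outcome either way → loss $0.
$460.6: truthful gives $0.8, deviation gives $0 → loss $0.8.
$719: same outcome either way → loss $0.
Maximum loss: $1.

$1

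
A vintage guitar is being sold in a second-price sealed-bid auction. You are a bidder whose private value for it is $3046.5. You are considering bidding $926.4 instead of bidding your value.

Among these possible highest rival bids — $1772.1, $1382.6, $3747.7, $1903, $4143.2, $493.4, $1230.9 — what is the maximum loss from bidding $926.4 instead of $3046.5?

$1772.1: truthful gives $1274.4, deviation gives $0 → loss $1274.4.
$1382.6: truthful gives $1663.9, deviation gives $0 → loss $1663.9.
$3747.7: same outcome either way → loss $0.
$1903: truthful gives $1143.5, deviation gives $0 → loss $1143.5.
$4143.2: same outcome either way → loss $0.
$493.4: same outcome either way → loss $0.
$1230.9: truthful gives $1815.6, deviation gives $0 → loss $1815.6.
Maximum loss: $1815.6.

$1815.6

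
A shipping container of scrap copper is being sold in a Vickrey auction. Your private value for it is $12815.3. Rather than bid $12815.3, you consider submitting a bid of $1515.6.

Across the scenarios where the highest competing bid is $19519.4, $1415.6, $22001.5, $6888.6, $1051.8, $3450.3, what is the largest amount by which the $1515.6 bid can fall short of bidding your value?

$19519.4: same outcome either way → loss $0.
$1415.6: same outcome either way → loss $0.
$22001.5: same outcome either way → loss $0.
$6888.6: truthful gives $5926.7, deviation gives $0 → loss $5926.7.
$1051.8: same outcome either way → loss $0.
$3450.3: truthful gives $9365, deviation gives $0 → loss $9365.
Maximum loss: $9365.

$9365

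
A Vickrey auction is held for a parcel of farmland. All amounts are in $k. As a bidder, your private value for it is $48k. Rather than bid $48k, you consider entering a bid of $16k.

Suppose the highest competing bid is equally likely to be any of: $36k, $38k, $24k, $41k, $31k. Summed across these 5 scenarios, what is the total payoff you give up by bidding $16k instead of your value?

$70k

The deviation costs you only when the competing bid falls strictly between $16k and $48k; elsewhere both bids give the same outcome.
$36k: truthful payoff $12k, deviation payoff $0k → loss $12k.
$38k: truthful payoff $10k, deviation payoff $0k → loss $10k.
$24k: truthful payoff $24k, deviation payoff $0k → loss $24k.
$41k: truthful payoff $7k, deviation payoff $0k → loss $7k.
$31k: truthful payoff $17k, deviation payoff $0k → loss $17k.
Total loss = $12k + $10k + $24k + $7k + $17k = $70k.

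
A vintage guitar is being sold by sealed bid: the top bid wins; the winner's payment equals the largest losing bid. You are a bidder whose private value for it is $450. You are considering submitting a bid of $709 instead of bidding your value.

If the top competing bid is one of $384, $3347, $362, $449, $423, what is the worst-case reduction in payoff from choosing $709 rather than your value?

$384: same outcome either way → loss $0.
$3347: same outcome either way → loss $0.
$362: same outcome either way → loss $0.
$449: same outcome either way → loss $0.
$423: same outcome either way → loss $0.
Maximum loss: $0.

$0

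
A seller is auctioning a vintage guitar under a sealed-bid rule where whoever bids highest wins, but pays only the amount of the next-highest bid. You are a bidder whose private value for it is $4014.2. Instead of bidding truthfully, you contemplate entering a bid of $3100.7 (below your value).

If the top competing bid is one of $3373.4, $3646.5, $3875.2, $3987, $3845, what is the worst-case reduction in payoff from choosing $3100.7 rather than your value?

$3373.4: truthful gives $640.8, deviation gives $0 → loss $640.8.
$3646.5: truthful gives $367.7, deviation gives $0 → loss $367.7.
$3875.2: truthful gives $139, deviation gives $0 → loss $139.
$3987: truthful gives $27.2, deviation gives $0 → loss $27.2.
$3845: truthful gives $169.2, deviation gives $0 → loss $169.2.
Maximum loss: $640.8.

$640.8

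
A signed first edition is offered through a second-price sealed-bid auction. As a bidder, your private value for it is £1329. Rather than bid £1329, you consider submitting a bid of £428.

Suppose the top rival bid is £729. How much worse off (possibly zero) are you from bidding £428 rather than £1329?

Bidding your value £1329: you win (since £1329 > £729) and pay £729. Payoff £600.
Bidding £428: you lose. Payoff £0.
The competing bid £729 lies between your shaded bid and your value, so underbidding forfeits an item you could have won at a profitable price.
Loss from deviating = £600 − (£0) = £600.

£600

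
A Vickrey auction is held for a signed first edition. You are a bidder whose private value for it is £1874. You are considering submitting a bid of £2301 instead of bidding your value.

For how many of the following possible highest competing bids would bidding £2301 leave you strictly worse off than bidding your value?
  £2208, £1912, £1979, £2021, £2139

5

The deviation hurts exactly when the highest competing bid lies strictly between £1874 and £2301 — overbidding then wins at a price above your value.
£2208: inside the interval → strictly worse (loss £334).
£1912: inside the interval → strictly worse (loss £38).
£1979: inside the interval → strictly worse (loss £105).
£2021: inside the interval → strictly worse (loss £147).
£2139: inside the interval → strictly worse (loss £265).
Count: 5.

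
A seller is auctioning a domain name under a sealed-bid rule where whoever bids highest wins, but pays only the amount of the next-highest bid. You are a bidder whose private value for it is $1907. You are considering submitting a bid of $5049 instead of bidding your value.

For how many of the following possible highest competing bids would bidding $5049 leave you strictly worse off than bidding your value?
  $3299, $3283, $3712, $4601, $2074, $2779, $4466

The deviation hurts exactly when the highest competing bid lies strictly between $1907 and $5049 — overbidding then wins at a price above your value.
$3299: inside the interval → strictly worse (loss $1392).
$3283: inside the interval → strictly worse (loss $1376).
$3712: inside the interval → strictly worse (loss $1805).
$4601: inside the interval → strictly worse (loss $2694).
$2074: inside the interval → strictly worse (loss $167).
$2779: inside the interval → strictly worse (loss $872).
$4466: inside the interval → strictly worse (loss $2559).
Count: 7.

7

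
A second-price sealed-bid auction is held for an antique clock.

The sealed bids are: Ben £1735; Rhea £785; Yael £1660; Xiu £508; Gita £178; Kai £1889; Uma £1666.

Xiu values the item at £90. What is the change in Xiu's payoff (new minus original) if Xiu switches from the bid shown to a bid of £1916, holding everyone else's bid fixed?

The highest bid among the other bidders is £1889; Xiu's bid doesn't change that.
Original bid £508: Xiu is not highest (top rival bid is £1889); payoff £0.
Alternative bid £1916: Xiu is highest, pays the top rival bid £1889; payoff £90 − £1889 = −£1799.
Change in payoff = −£1799 − (£0) = −£1799.

−£1799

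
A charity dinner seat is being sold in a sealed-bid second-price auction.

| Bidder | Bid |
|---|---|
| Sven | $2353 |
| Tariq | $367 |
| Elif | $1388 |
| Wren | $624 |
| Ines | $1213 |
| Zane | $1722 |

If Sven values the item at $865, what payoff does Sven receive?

−$857

Highest bid: Sven at $2353, so Sven wins.
Second-highest bid: Zane at $1722 — that is the price the winner pays.
Sven's payoff = value − price = $865 − $1722 = −$857.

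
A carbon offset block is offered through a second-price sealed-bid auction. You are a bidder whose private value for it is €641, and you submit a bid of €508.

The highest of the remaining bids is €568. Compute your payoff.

Your bid €508 is below the highest competing bid €568, so you lose.
A losing bidder pays nothing and receives nothing: payoff = €0.

€0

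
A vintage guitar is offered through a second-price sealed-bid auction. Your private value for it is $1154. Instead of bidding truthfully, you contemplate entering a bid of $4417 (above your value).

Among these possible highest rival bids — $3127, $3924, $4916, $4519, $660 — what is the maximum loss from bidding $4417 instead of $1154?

$2770

$3127: truthful gives $0, deviation gives −$1973 → loss $1973.
$3924: truthful gives $0, deviation gives −$2770 → loss $2770.
$4916: same outcome either way → loss $0.
$4519: same outcome either way → loss $0.
$660: same outcome either way → loss $0.
Maximum loss: $2770.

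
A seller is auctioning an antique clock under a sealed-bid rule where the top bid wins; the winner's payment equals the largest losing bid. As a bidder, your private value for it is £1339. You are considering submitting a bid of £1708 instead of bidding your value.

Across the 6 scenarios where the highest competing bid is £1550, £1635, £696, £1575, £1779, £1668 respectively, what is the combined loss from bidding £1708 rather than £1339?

The deviation costs you only when the competing bid falls strictly between £1339 and £1708; elsewhere both bids give the same outcome.
£1550: truthful payoff £0, deviation payoff −£211 → loss £211.
£1635: truthful payoff £0, deviation payoff −£296 → loss £296.
£696: outcomes coincide → loss £0.
£1575: truthful payoff £0, deviation payoff −£236 → loss £236.
£1779: outcomes coincide → loss £0.
£1668: truthful payoff £0, deviation payoff −£329 → loss £329.
Total loss = £211 + £296 + £236 + £329 = £1072.

£1072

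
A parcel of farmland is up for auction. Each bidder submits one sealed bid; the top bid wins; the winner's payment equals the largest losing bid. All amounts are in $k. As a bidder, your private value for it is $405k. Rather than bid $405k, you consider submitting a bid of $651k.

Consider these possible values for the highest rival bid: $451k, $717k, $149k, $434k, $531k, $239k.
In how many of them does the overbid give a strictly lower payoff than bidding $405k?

3

The deviation hurts exactly when the highest competing bid lies strictly between $405k and $651k — overbidding then wins at a price above your value.
$451k: inside the interval → strictly worse (loss $46k).
$717k: above both → same outcome either way.
$149k: below both → same outcome either way.
$434k: inside the interval → strictly worse (loss $29k).
$531k: inside the interval → strictly worse (loss $126k).
$239k: below both → same outcome either way.
Count: 3.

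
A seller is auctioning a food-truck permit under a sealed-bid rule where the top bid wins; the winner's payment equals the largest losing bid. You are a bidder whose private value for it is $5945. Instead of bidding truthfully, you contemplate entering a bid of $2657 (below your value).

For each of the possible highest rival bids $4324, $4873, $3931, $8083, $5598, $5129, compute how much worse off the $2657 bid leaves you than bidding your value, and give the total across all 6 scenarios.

The deviation costs you only when the competing bid falls strictly between $2657 and $5945; elsewhere both bids give the same outcome.
$4324: truthful payoff $1621, deviation payoff $0 → loss $1621.
$4873: truthful payoff $1072, deviation payoff $0 → loss $1072.
$3931: truthful payoff $2014, deviation payoff $0 → loss $2014.
$8083: outcomes coincide → loss $0.
$5598: truthful payoff $347, deviation payoff $0 → loss $347.
$5129: truthful payoff $816, deviation payoff $0 → loss $816.
Total loss = $1621 + $1072 + $2014 + $347 + $816 = $5870.
Truthful bidding weakly dominates here: raising your bid can only win items priced above your value, and lowering it can only forfeit items priced below.

$5870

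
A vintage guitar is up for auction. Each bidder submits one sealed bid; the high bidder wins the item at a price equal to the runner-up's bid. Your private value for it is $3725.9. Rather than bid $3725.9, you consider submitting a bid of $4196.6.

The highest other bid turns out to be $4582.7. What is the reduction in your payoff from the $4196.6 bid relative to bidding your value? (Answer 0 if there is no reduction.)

$0

Bidding your value $3725.9: you lose (since $3725.9 < $4582.7). Payoff $0.
Bidding $4196.6: you lose. Payoff $0.
Difference = $0 − $0 = $0; both bids lead to the same outcome because the competing bid is above both your value and your alternative bid.
Because the price is fixed by the runner-up's bid, deviating from your value can only change a good outcome into a bad one — never the reverse.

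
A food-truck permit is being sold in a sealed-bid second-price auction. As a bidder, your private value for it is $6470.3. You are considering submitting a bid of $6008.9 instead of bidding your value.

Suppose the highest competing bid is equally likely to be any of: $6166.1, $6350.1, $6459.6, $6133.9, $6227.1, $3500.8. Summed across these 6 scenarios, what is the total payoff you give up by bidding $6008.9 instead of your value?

$1014.7

The deviation costs you only when the competing bid falls strictly between $6008.9 and $6470.3; elsewhere both bids give the same outcome.
$6166.1: truthful payoff $304.2, deviation payoff $0 → loss $304.2.
$6350.1: truthful payoff $120.2, deviation payoff $0 → loss $120.2.
$6459.6: truthful payoff $10.7, deviation payoff $0 → loss $10.7.
$6133.9: truthful payoff $336.4, deviation payoff $0 → loss $336.4.
$6227.1: truthful payoff $243.2, deviation payoff $0 → loss $243.2.
$3500.8: outcomes coincide → loss $0.
Total loss = $304.2 + $120.2 + $10.7 + $336.4 + $243.2 = $1014.7.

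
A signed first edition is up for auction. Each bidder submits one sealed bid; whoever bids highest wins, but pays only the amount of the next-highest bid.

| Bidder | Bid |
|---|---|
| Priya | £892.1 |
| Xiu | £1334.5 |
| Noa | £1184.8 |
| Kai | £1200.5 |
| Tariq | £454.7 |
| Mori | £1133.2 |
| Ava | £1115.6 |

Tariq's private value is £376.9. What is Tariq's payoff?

Highest bid: Xiu at £1334.5, so Xiu wins.
Second-highest bid: Kai at £1200.5 — that is the price the winner pays.
Tariq did not win, so Tariq pays nothing and receives nothing: payoff £0.

£0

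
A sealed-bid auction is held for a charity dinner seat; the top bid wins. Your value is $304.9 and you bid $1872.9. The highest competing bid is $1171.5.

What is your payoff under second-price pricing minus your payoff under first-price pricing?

You have the highest bid, so you win under either rule.
Second-price: pay $1171.5 → payoff −$866.6.
First-price: pay your own bid $1872.9 → payoff −$1568.
Difference = −$866.6 − (−$1568) = $701.4.

$701.4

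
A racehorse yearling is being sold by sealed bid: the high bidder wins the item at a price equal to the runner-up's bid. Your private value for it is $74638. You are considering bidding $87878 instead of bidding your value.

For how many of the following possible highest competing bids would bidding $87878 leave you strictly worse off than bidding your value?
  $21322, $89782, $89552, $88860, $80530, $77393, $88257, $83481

The deviation hurts exactly when the highest competing bid lies strictly between $74638 and $87878 — overbidding then wins at a price above your value.
$21322: below both → same outcome either way.
$89782: above both → same outcome either way.
$89552: above both → same outcome either way.
$88860: above both → same outcome either way.
$80530: inside the interval → strictly worse (loss $5892).
$77393: inside the interval → strictly worse (loss $2755).
$88257: above both → same outcome either way.
$83481: inside the interval → strictly worse (loss $8843).
Count: 3.

3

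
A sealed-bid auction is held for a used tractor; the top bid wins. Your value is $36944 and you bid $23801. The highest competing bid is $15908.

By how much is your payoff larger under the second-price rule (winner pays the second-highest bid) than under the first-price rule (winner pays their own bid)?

You have the highest bid, so you win under either rule.
Second-price: pay $15908 → payoff $21036.
First-price: pay your own bid $23801 → payoff $13143.
Difference = $21036 − ($13143) = $7893.

$7893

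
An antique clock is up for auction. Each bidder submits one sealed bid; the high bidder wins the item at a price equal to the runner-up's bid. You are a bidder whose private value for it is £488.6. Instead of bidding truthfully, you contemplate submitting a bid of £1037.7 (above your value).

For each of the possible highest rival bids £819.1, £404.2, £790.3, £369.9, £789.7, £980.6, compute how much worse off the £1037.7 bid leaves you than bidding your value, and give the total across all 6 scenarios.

£1425.3

The deviation costs you only when the competing bid falls strictly between £488.6 and £1037.7; elsewhere both bids give the same outcome.
£819.1: truthful payoff £0, deviation payoff −£330.5 → loss £330.5.
£404.2: outcomes coincide → loss £0.
£790.3: truthful payoff £0, deviation payoff −£301.7 → loss £301.7.
£369.9: outcomes coincide → loss £0.
£789.7: truthful payoff £0, deviation payoff −£301.1 → loss £301.1.
£980.6: truthful payoff £0, deviation payoff −£492 → loss £492.
Total loss = £330.5 + £301.7 + £301.1 + £492 = £1425.3.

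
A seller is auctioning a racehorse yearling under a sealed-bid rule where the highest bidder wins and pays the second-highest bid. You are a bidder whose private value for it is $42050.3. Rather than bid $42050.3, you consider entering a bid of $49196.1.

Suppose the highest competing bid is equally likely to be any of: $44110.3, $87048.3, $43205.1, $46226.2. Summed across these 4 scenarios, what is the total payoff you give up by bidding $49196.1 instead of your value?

The deviation costs you only when the competing bid falls strictly between $42050.3 and $49196.1; elsewhere both bids give the same outcome.
$44110.3: truthful payoff $0, deviation payoff −$2060 → loss $2060.
$87048.3: outcomes coincide → loss $0.
$43205.1: truthful payoff $0, deviation payoff −$1154.8 → loss $1154.8.
$46226.2: truthful payoff $0, deviation payoff −$4175.9 → loss $4175.9.
Total loss = $2060 + $1154.8 + $4175.9 = $7390.7.

$7390.7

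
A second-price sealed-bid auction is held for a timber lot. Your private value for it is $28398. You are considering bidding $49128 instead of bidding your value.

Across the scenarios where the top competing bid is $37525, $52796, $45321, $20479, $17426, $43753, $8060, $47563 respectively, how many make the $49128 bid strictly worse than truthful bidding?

4

The deviation hurts exactly when the highest competing bid lies strictly between $28398 and $49128 — overbidding then wins at a price above your value.
$37525: inside the interval → strictly worse (loss $9127).
$52796: above both → same outcome either way.
$45321: inside the interval → strictly worse (loss $16923).
$20479: below both → same outcome either way.
$17426: below both → same outcome either way.
$43753: inside the interval → strictly worse (loss $15355).
$8060: below both → same outcome either way.
$47563: inside the interval → strictly worse (loss $19165).
Count: 4.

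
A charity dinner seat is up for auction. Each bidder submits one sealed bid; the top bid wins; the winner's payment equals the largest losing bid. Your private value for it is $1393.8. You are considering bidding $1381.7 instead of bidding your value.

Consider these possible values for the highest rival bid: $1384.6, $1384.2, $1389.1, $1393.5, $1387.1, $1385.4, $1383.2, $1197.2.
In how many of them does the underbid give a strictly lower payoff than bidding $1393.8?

7

The deviation hurts exactly when the highest competing bid lies strictly between $1381.7 and $1393.8 — underbidding then forfeits a profitable win.
$1384.6: inside the interval → strictly worse (loss $9.2).
$1384.2: inside the interval → strictly worse (loss $9.6).
$1389.1: inside the interval → strictly worse (loss $4.7).
$1393.5: inside the interval → strictly worse (loss $0.3).
$1387.1: inside the interval → strictly worse (loss $6.7).
$1385.4: inside the interval → strictly worse (loss $8.4).
$1383.2: inside the interval → strictly worse (loss $10.6).
$1197.2: below both → same outcome either way.
Count: 7.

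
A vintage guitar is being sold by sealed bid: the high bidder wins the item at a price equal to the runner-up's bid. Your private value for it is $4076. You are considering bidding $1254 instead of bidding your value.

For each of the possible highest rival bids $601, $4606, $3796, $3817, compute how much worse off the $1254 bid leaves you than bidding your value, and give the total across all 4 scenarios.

The deviation costs you only when the competing bid falls strictly between $1254 and $4076; elsewhere both bids give the same outcome.
$601: outcomes coincide → loss $0.
$4606: outcomes coincide → loss $0.
$3796: truthful payoff $280, deviation payoff $0 → loss $280.
$3817: truthful payoff $259, deviation payoff $0 → loss $259.
Total loss = $280 + $259 = $539.

$539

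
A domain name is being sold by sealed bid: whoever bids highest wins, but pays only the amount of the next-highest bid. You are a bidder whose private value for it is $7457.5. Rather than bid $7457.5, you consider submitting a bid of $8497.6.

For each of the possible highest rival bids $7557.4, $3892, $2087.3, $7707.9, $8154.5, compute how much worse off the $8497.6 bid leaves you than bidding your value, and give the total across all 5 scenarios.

$1047.3

The deviation costs you only when the competing bid falls strictly between $7457.5 and $8497.6; elsewhere both bids give the same outcome.
$7557.4: truthful payoff $0, deviation payoff −$99.9 → loss $99.9.
$3892: outcomes coincide → loss $0.
$2087.3: outcomes coincide → loss $0.
$7707.9: truthful payoff $0, deviation payoff −$250.4 → loss $250.4.
$8154.5: truthful payoff $0, deviation payoff −$697 → loss $697.
Total loss = $99.9 + $250.4 + $697 = $1047.3.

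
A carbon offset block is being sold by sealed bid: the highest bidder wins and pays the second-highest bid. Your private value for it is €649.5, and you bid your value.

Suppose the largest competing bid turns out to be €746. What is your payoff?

Your bid €649.5 is below the highest competing bid €746, so you lose.
A losing bidder pays nothing and receives nothing: payoff = €0.

€0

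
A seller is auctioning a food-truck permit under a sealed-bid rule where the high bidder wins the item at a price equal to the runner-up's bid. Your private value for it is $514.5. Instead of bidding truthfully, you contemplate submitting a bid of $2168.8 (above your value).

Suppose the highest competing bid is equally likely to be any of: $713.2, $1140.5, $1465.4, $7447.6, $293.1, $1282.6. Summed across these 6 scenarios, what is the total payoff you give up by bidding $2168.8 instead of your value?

$2543.7

The deviation costs you only when the competing bid falls strictly between $514.5 and $2168.8; elsewhere both bids give the same outcome.
$713.2: truthful payoff $0, deviation payoff −$198.7 → loss $198.7.
$1140.5: truthful payoff $0, deviation payoff −$626 → loss $626.
$1465.4: truthful payoff $0, deviation payoff −$950.9 → loss $950.9.
$7447.6: outcomes coincide → loss $0.
$293.1: outcomes coincide → loss $0.
$1282.6: truthful payoff $0, deviation payoff −$768.1 → loss $768.1.
Total loss = $198.7 + $626 + $950.9 + $768.1 = $2543.7.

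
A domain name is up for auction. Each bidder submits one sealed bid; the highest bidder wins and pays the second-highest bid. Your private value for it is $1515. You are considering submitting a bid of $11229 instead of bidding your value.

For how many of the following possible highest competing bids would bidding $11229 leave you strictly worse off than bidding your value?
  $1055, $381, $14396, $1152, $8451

The deviation hurts exactly when the highest competing bid lies strictly between $1515 and $11229 — overbidding then wins at a price above your value.
$1055: below both → same outcome either way.
$381: below both → same outcome either way.
$14396: above both → same outcome either way.
$1152: below both → same outcome either way.
$8451: inside the interval → strictly worse (loss $6936).
Count: 1.

1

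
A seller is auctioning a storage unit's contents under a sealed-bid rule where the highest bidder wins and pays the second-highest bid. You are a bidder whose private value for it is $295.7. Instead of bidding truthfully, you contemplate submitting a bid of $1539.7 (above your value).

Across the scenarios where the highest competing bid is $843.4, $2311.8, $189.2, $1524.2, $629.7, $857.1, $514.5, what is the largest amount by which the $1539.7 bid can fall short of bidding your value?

$843.4: truthful gives $0, deviation gives −$547.7 → loss $547.7.
$2311.8: same outcome either way → loss $0.
$189.2: same outcome either way → loss $0.
$1524.2: truthful gives $0, deviation gives −$1228.5 → loss $1228.5.
$629.7: truthful gives $0, deviation gives −$334 → loss $334.
$857.1: truthful gives $0, deviation gives −$561.4 → loss $561.4.
$514.5: truthful gives $0, deviation gives −$218.8 → loss $218.8.
Maximum loss: $1228.5.

$1228.5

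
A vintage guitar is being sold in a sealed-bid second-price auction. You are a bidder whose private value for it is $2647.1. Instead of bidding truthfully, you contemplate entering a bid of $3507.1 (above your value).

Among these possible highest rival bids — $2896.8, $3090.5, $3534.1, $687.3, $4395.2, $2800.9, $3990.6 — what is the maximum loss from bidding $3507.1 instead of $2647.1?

$2896.8: truthful gives $0, deviation gives −$249.7 → loss $249.7.
$3090.5: truthful gives $0, deviation gives −$443.4 → loss $443.4.
$3534.1: same outcome either way → loss $0.
$687.3: same outcome either way → loss $0.
$4395.2: same outcome either way → loss $0.
$2800.9: truthful gives $0, deviation gives −$153.8 → loss $153.8.
$3990.6: same outcome either way → loss $0.
Maximum loss: $443.4.

$443.4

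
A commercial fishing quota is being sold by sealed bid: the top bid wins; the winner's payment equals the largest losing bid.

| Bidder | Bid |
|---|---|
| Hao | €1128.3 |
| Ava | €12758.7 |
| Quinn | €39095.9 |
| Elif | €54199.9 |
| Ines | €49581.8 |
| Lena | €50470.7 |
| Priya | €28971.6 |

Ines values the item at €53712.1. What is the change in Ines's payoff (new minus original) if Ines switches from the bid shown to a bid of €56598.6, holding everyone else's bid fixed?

−€487.8

The highest bid among the other bidders is €54199.9; Ines's bid doesn't change that.
Original bid €49581.8: Ines is not highest (top rival bid is €54199.9); payoff €0.
Alternative bid €56598.6: Ines is highest, pays the top rival bid €54199.9; payoff €53712.1 − €54199.9 = −€487.8.
Change in payoff = −€487.8 − (€0) = −€487.8.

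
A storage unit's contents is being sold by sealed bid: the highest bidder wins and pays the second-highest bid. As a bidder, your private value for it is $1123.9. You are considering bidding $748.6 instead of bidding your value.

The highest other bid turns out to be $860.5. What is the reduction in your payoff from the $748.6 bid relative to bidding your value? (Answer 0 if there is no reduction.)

$263.4

Bidding your value $1123.9: you win (since $1123.9 > $860.5) and pay $860.5. Payoff $263.4.
Bidding $748.6: you lose. Payoff $0.
The competing bid $860.5 lies between your shaded bid and your value, so underbidding forfeits an item you could have won at a profitable price.
Loss from deviating = $263.4 − ($0) = $263.4.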